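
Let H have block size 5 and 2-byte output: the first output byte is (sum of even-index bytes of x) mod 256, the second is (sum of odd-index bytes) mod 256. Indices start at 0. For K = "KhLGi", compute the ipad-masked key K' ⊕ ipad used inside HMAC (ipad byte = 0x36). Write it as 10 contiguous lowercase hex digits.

Key "KhLGi" = 4b 68 4c 47 69 is exactly B = 5 bytes: K' = 4b 68 4c 47 69.
XOR each byte with 0x36: 4b⊕36=7d, 68⊕36=5e, 4c⊕36=7a, 47⊕36=71, 69⊕36=5f.

7d5e7a715f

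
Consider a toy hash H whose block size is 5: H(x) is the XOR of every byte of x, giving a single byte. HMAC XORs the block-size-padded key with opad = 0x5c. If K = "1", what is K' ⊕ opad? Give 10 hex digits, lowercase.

6d5c5c5c5c

Key "1" = 31 is 1 byte ≤ B = 5; zero-pad to 5 bytes: K' = 31 00 00 00 00.
XOR each byte with 0x5c: 31⊕5c=6d, 00⊕5c=5c, 00⊕5c=5c, 00⊕5c=5c, 00⊕5c=5c.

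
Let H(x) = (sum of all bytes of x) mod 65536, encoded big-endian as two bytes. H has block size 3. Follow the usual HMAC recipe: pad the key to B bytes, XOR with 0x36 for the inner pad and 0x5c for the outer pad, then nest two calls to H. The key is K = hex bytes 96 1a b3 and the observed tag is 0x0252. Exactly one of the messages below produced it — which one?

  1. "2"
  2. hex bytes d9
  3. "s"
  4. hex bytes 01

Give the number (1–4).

Key hex bytes 96 1a b3 is exactly B = 3 bytes: K' = 96 1a b3.
K' ⊕ ipad = a0 2c 85; K' ⊕ opad = ca 46 ef.
m1: inner = H(a0 2c 85 32) = 01 83; tag = H(ca 46 ef 01 83) = 0283
m2: inner = H(a0 2c 85 d9) = 02 2a; tag = H(ca 46 ef 02 2a) = 022b
m3: inner = H(a0 2c 85 73) = 01 c4; tag = H(ca 46 ef 01 c4) = 02c4
m4: inner = H(a0 2c 85 01) = 01 52; tag = H(ca 46 ef 01 52) = 0252 ← matches

4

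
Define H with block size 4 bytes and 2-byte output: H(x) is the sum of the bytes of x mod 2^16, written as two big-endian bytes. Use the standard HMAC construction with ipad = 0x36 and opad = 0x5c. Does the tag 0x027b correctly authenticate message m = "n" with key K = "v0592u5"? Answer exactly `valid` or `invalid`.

Key "v0592u5" = 76 30 35 39 32 75 35 is 7 bytes > B = 4, so hash it first: H(key) = 01 f0, then zero-pad to 4 bytes: K' = 01 f0 00 00.
K' ⊕ ipad = 37 c6 36 36; K' ⊕ opad = 5d ac 5c 5c.
Inner hash: sum = 55+198+54+54+110 = 471 → 01 d7.
Outer hash (recomputed tag): sum = 93+172+92+92+1+215 = 665 → 02 99.
Recomputed tag = 0299; claimed = 027b → mismatch.

invalid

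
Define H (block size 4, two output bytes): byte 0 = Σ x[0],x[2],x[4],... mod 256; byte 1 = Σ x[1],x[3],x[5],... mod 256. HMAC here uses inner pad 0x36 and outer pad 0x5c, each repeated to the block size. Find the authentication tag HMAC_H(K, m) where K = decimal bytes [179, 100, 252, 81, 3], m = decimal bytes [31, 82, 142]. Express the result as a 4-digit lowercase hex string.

Key decimal bytes [179, 100, 252, 81, 3] = b3 64 fc 51 03 is 5 bytes > B = 4, so hash it first: H(key) = b2 b5, then zero-pad to 4 bytes: K' = b2 b5 00 00.
K' ⊕ ipad = 84 83 36 36.  K' ⊕ opad = ee e9 5c 5c.
Inner input = (K'⊕ipad) ∥ m = 84 83 36 36 ∥ 1f 52 8e.
Inner hash: even-index sum = 359 mod 256 = 103; odd-index sum = 267 mod 256 = 11 → 67 0b.
Outer input = (K'⊕opad) ∥ inner = ee e9 5c 5c ∥ 67 0b.
Outer hash (tag): even-index sum = 433 mod 256 = 177; odd-index sum = 336 mod 256 = 80 → b1 50.

b150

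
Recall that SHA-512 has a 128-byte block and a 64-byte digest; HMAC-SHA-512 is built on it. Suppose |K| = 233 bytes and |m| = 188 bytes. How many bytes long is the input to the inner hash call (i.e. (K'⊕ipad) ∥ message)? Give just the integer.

316

Key is 233 > 128 bytes, so it is hashed to 64 bytes then zero-padded to 128: |K'| = 128.
Inner input = (K'⊕ipad) ∥ m → 128 + 188 = 316 bytes.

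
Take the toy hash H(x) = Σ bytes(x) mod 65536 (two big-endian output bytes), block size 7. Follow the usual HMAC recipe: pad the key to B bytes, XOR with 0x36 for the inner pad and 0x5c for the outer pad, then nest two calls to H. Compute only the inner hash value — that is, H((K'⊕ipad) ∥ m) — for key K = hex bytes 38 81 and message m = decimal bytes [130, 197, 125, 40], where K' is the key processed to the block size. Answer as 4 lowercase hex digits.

03bf

Key hex bytes 38 81 is 2 bytes ≤ B = 7; zero-pad to 7 bytes: K' = 38 81 00 00 00 00 00.
K' ⊕ ipad = 0e b7 36 36 36 36 36.
Inner input = 0e b7 36 36 36 36 36 ∥ 82 c5 7d 28.
Inner hash: sum = 14+183+54+54+54+54+54+130+197+125+40 = 959 → 03 bf.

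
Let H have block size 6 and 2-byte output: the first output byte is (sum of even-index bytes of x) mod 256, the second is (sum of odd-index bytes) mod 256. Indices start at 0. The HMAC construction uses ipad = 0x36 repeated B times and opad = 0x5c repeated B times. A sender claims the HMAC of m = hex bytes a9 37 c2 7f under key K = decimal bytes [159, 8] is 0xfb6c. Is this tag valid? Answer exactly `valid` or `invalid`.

valid

Key decimal bytes [159, 8] = 9f 08 is 2 bytes ≤ B = 6; zero-pad to 6 bytes: K' = 9f 08 00 00 00 00.
K' ⊕ ipad = a9 3e 36 36 36 36; K' ⊕ opad = c3 54 5c 5c 5c 5c.
Inner hash: even-index sum = 640 mod 256 = 128; odd-index sum = 352 mod 256 = 96 → 80 60.
Outer hash (recomputed tag): even-index sum = 507 mod 256 = 251; odd-index sum = 364 mod 256 = 108 → fb 6c.
Recomputed tag = fb6c; claimed = fb6c → match.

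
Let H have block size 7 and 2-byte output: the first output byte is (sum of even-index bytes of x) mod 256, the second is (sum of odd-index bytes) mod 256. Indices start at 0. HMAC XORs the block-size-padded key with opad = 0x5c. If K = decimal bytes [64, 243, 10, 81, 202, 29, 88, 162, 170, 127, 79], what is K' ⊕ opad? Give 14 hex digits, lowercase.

39de5c5c5c5c5c

Key decimal bytes [64, 243, 10, 81, 202, 29, 88, 162, 170, 127, 79] = 40 f3 0a 51 ca 1d 58 a2 aa 7f 4f is 11 bytes > B = 7, so hash it first: H(key) = 65 82, then zero-pad to 7 bytes: K' = 65 82 00 00 00 00 00.
XOR each byte with 0x5c: 65⊕5c=39, 82⊕5c=de, 00⊕5c=5c, 00⊕5c=5c, 00⊕5c=5c, 00⊕5c=5c, 00⊕5c=5c.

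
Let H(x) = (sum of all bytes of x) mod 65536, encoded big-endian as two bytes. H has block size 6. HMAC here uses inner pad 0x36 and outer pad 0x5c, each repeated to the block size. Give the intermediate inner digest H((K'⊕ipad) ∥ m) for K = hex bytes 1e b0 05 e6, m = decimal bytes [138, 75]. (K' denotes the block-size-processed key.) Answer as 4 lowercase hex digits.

02f2

Key hex bytes 1e b0 05 e6 is 4 bytes ≤ B = 6; zero-pad to 6 bytes: K' = 1e b0 05 e6 00 00.
K' ⊕ ipad = 28 86 33 d0 36 36.
Inner input = 28 86 33 d0 36 36 ∥ 8a 4b.
Inner hash: sum = 40+134+51+208+54+54+138+75 = 754 → 02 f2.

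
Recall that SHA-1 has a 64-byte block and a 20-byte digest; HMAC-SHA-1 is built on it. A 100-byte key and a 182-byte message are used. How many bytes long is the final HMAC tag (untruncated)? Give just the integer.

The tag is one SHA-1 digest: 20 bytes.

20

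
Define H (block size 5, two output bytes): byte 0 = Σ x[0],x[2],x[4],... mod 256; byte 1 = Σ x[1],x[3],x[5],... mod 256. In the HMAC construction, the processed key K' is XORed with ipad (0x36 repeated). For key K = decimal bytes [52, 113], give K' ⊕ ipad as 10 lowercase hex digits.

Key decimal bytes [52, 113] = 34 71 is 2 bytes ≤ B = 5; zero-pad to 5 bytes: K' = 34 71 00 00 00.
XOR each byte with 0x36: 34⊕36=02, 71⊕36=47, 00⊕36=36, 00⊕36=36, 00⊕36=36.

0247363636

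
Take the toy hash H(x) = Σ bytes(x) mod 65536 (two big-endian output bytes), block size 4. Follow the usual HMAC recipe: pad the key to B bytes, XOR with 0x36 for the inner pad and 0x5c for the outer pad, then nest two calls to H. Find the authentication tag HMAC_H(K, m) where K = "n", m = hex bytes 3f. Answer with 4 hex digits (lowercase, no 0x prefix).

Key "n" = 6e is 1 byte ≤ B = 4; zero-pad to 4 bytes: K' = 6e 00 00 00.
K' ⊕ ipad = 58 36 36 36.  K' ⊕ opad = 32 5c 5c 5c.
Inner input = (K'⊕ipad) ∥ m = 58 36 36 36 ∥ 3f.
Inner hash: sum = 88+54+54+54+63 = 313 → 01 39.
Outer input = (K'⊕opad) ∥ inner = 32 5c 5c 5c ∥ 01 39.
Outer hash (tag): sum = 50+92+92+92+1+57 = 384 → 01 80.

0180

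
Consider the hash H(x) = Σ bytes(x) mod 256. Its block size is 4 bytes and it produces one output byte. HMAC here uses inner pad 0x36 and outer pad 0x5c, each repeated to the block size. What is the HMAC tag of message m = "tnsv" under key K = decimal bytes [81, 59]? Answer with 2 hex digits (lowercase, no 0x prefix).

Key decimal bytes [81, 59] = 51 3b is 2 bytes ≤ B = 4; zero-pad to 4 bytes: K' = 51 3b 00 00.
K' ⊕ ipad = 67 0d 36 36.  K' ⊕ opad = 0d 67 5c 5c.
Inner input = (K'⊕ipad) ∥ m = 67 0d 36 36 ∥ 74 6e 73 76.
Inner hash: sum = 103+13+54+54+116+110+115+118 = 683; mod 256 = 171 → ab.
Outer input = (K'⊕opad) ∥ inner = 0d 67 5c 5c ∥ ab.
Outer hash (tag): sum = 13+103+92+92+171 = 471; mod 256 = 215 → d7.

d7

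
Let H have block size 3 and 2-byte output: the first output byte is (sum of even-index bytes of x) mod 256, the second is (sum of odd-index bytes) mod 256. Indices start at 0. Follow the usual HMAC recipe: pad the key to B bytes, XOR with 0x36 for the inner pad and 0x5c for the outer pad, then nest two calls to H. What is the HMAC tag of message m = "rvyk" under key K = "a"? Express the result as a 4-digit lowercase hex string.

Key "a" = 61 is 1 byte ≤ B = 3; zero-pad to 3 bytes: K' = 61 00 00.
K' ⊕ ipad = 57 36 36.  K' ⊕ opad = 3d 5c 5c.
Inner input = (K'⊕ipad) ∥ m = 57 36 36 ∥ 72 76 79 6b.
Inner hash: even-index sum = 366 mod 256 = 110; odd-index sum = 289 mod 256 = 33 → 6e 21.
Outer input = (K'⊕opad) ∥ inner = 3d 5c 5c ∥ 6e 21.
Outer hash (tag): even-index sum = 186 mod 256 = 186; odd-index sum = 202 mod 256 = 202 → ba ca.

baca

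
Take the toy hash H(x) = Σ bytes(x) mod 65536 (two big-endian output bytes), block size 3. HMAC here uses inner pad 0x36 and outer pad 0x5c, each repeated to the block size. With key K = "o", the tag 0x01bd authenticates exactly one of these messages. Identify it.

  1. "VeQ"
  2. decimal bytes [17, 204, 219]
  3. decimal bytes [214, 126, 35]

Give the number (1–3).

Key "o" = 6f is 1 byte ≤ B = 3; zero-pad to 3 bytes: K' = 6f 00 00.
K' ⊕ ipad = 59 36 36; K' ⊕ opad = 33 5c 5c.
m1: inner = H(59 36 36 56 65 51) = 01 d1; tag = H(33 5c 5c 01 d1) = 01bd ← matches
m2: inner = H(59 36 36 11 cc db) = 02 7d; tag = H(33 5c 5c 02 7d) = 016a
m3: inner = H(59 36 36 d6 7e 23) = 02 3c; tag = H(33 5c 5c 02 3c) = 0129

1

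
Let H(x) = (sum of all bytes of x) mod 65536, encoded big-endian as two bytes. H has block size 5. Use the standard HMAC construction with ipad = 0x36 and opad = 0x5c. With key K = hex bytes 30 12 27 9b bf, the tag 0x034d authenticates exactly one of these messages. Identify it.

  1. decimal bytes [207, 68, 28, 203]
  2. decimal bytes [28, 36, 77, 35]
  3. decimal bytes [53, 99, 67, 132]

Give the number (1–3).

1

Key hex bytes 30 12 27 9b bf is exactly B = 5 bytes: K' = 30 12 27 9b bf.
K' ⊕ ipad = 06 24 11 ad 89; K' ⊕ opad = 6c 4e 7b c7 e3.
m1: inner = H(06 24 11 ad 89 cf 44 1c cb) = 03 6b; tag = H(6c 4e 7b c7 e3 03 6b) = 034d ← matches
m2: inner = H(06 24 11 ad 89 1c 24 4d 23) = 02 21; tag = H(6c 4e 7b c7 e3 02 21) = 0302
m3: inner = H(06 24 11 ad 89 35 63 43 84) = 02 d0; tag = H(6c 4e 7b c7 e3 02 d0) = 03b1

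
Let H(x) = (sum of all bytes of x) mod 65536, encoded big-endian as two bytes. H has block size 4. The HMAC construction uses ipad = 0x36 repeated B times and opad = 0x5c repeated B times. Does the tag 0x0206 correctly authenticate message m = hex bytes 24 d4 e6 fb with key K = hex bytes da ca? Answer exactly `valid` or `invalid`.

valid

Key hex bytes da ca is 2 bytes ≤ B = 4; zero-pad to 4 bytes: K' = da ca 00 00.
K' ⊕ ipad = ec fc 36 36; K' ⊕ opad = 86 96 5c 5c.
Inner hash: sum = 236+252+54+54+36+212+230+251 = 1325 → 05 2d.
Outer hash (recomputed tag): sum = 134+150+92+92+5+45 = 518 → 02 06.
Recomputed tag = 0206; claimed = 0206 → match.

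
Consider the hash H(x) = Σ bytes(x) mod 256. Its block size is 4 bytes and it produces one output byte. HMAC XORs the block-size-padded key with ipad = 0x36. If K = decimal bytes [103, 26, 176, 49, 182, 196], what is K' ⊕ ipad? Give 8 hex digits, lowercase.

ea363636

Key decimal bytes [103, 26, 176, 49, 182, 196] = 67 1a b0 31 b6 c4 is 6 bytes > B = 4, so hash it first: H(key) = dc, then zero-pad to 4 bytes: K' = dc 00 00 00.
XOR each byte with 0x36: dc⊕36=ea, 00⊕36=36, 00⊕36=36, 00⊕36=36.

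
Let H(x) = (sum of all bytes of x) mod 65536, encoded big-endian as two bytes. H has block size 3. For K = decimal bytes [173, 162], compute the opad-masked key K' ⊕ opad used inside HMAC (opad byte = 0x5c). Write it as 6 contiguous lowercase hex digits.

Key decimal bytes [173, 162] = ad a2 is 2 bytes ≤ B = 3; zero-pad to 3 bytes: K' = ad a2 00.
XOR each byte with 0x5c: ad⊕5c=f1, a2⊕5c=fe, 00⊕5c=5c.

f1fe5c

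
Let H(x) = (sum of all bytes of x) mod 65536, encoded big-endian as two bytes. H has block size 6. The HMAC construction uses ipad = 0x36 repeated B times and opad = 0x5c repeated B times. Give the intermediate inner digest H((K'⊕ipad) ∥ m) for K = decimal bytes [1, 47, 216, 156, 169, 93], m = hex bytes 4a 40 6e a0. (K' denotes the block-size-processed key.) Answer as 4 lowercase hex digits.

Key decimal bytes [1, 47, 216, 156, 169, 93] = 01 2f d8 9c a9 5d is exactly B = 6 bytes: K' = 01 2f d8 9c a9 5d.
K' ⊕ ipad = 37 19 ee aa 9f 6b.
Inner input = 37 19 ee aa 9f 6b ∥ 4a 40 6e a0.
Inner hash: sum = 55+25+238+170+159+107+74+64+110+160 = 1162 → 04 8a.

048a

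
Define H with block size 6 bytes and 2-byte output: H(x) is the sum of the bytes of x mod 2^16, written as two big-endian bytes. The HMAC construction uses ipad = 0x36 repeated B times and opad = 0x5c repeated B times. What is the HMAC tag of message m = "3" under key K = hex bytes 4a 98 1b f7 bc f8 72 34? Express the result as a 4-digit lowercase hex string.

0290

Key hex bytes 4a 98 1b f7 bc f8 72 34 is 8 bytes > B = 6, so hash it first: H(key) = 04 4e, then zero-pad to 6 bytes: K' = 04 4e 00 00 00 00.
K' ⊕ ipad = 32 78 36 36 36 36.  K' ⊕ opad = 58 12 5c 5c 5c 5c.
Inner input = (K'⊕ipad) ∥ m = 32 78 36 36 36 36 ∥ 33.
Inner hash: sum = 50+120+54+54+54+54+51 = 437 → 01 b5.
Outer input = (K'⊕opad) ∥ inner = 58 12 5c 5c 5c 5c ∥ 01 b5.
Outer hash (tag): sum = 88+18+92+92+92+92+1+181 = 656 → 02 90.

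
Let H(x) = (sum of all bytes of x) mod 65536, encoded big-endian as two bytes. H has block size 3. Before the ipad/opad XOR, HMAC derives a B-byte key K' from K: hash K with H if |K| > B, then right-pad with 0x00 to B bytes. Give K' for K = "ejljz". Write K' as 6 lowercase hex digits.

|K| = 5 > B = 3, so first hash the key.
H(K): sum = 101+106+108+106+122 = 543 → 02 1f.
Zero-pad H(K) = 02 1f to 3 bytes: K' = 02 1f 00.

021f00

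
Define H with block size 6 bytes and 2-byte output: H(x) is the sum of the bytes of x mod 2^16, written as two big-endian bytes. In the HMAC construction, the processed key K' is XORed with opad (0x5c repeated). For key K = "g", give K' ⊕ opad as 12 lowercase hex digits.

Key "g" = 67 is 1 byte ≤ B = 6; zero-pad to 6 bytes: K' = 67 00 00 00 00 00.
XOR each byte with 0x5c: 67⊕5c=3b, 00⊕5c=5c, 00⊕5c=5c, 00⊕5c=5c, 00⊕5c=5c, 00⊕5c=5c.

3b5c5c5c5c5c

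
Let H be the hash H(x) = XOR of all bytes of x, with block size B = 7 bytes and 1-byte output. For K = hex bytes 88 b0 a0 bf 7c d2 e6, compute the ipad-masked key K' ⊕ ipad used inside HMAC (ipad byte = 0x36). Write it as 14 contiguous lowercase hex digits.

Key hex bytes 88 b0 a0 bf 7c d2 e6 is exactly B = 7 bytes: K' = 88 b0 a0 bf 7c d2 e6.
XOR each byte with 0x36: 88⊕36=be, b0⊕36=86, a0⊕36=96, bf⊕36=89, 7c⊕36=4a, d2⊕36=e4, e6⊕36=d0.

be8696894ae4d0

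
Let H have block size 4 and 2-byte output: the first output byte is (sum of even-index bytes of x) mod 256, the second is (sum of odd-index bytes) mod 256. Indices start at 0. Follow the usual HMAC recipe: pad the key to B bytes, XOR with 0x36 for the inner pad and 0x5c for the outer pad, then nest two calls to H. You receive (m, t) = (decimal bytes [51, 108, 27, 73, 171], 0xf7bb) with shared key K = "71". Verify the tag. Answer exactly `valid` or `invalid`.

Key "71" = 37 31 is 2 bytes ≤ B = 4; zero-pad to 4 bytes: K' = 37 31 00 00.
K' ⊕ ipad = 01 07 36 36; K' ⊕ opad = 6b 6d 5c 5c.
Inner hash: even-index sum = 304 mod 256 = 48; odd-index sum = 242 mod 256 = 242 → 30 f2.
Outer hash (recomputed tag): even-index sum = 247 mod 256 = 247; odd-index sum = 443 mod 256 = 187 → f7 bb.
Recomputed tag = f7bb; claimed = f7bb → match.

valid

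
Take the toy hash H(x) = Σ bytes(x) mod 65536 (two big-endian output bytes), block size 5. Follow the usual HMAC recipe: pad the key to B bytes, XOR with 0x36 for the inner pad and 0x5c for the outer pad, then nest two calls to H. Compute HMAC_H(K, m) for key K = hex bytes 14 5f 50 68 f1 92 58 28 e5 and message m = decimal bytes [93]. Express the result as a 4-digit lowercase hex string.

Key hex bytes 14 5f 50 68 f1 92 58 28 e5 is 9 bytes > B = 5, so hash it first: H(key) = 04 13, then zero-pad to 5 bytes: K' = 04 13 00 00 00.
K' ⊕ ipad = 32 25 36 36 36.  K' ⊕ opad = 58 4f 5c 5c 5c.
Inner input = (K'⊕ipad) ∥ m = 32 25 36 36 36 ∥ 5d.
Inner hash: sum = 50+37+54+54+54+93 = 342 → 01 56.
Outer input = (K'⊕opad) ∥ inner = 58 4f 5c 5c 5c ∥ 01 56.
Outer hash (tag): sum = 88+79+92+92+92+1+86 = 530 → 02 12.

0212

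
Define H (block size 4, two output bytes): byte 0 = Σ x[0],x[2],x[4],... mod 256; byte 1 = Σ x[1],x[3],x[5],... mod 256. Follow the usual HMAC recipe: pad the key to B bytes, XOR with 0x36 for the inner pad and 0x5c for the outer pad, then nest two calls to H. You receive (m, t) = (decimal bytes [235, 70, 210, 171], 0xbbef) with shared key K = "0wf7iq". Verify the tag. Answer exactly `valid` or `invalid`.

Key "0wf7iq" = 30 77 66 37 69 71 is 6 bytes > B = 4, so hash it first: H(key) = ff 1f, then zero-pad to 4 bytes: K' = ff 1f 00 00.
K' ⊕ ipad = c9 29 36 36; K' ⊕ opad = a3 43 5c 5c.
Inner hash: even-index sum = 700 mod 256 = 188; odd-index sum = 336 mod 256 = 80 → bc 50.
Outer hash (recomputed tag): even-index sum = 443 mod 256 = 187; odd-index sum = 239 mod 256 = 239 → bb ef.
Recomputed tag = bbef; claimed = bbef → match.

valid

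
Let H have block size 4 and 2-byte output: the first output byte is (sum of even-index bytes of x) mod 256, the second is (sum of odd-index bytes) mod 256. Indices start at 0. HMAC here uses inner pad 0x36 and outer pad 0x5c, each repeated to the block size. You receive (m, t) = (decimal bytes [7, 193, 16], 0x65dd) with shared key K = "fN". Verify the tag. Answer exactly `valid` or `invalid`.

invalid

Key "fN" = 66 4e is 2 bytes ≤ B = 4; zero-pad to 4 bytes: K' = 66 4e 00 00.
K' ⊕ ipad = 50 78 36 36; K' ⊕ opad = 3a 12 5c 5c.
Inner hash: even-index sum = 157 mod 256 = 157; odd-index sum = 367 mod 256 = 111 → 9d 6f.
Outer hash (recomputed tag): even-index sum = 307 mod 256 = 51; odd-index sum = 221 mod 256 = 221 → 33 dd.
Recomputed tag = 33dd; claimed = 65dd → mismatch.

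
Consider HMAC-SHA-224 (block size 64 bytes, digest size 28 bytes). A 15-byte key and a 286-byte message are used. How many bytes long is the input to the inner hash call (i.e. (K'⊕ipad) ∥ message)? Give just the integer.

350

Key is 15 ≤ 64 bytes, zero-padded: |K'| = 64.
Inner input = (K'⊕ipad) ∥ m → 64 + 286 = 350 bytes.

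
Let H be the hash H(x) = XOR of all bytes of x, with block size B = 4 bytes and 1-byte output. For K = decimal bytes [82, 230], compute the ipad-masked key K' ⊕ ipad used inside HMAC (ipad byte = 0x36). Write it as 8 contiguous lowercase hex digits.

Key decimal bytes [82, 230] = 52 e6 is 2 bytes ≤ B = 4; zero-pad to 4 bytes: K' = 52 e6 00 00.
XOR each byte with 0x36: 52⊕36=64, e6⊕36=d0, 00⊕36=36, 00⊕36=36.

64d03636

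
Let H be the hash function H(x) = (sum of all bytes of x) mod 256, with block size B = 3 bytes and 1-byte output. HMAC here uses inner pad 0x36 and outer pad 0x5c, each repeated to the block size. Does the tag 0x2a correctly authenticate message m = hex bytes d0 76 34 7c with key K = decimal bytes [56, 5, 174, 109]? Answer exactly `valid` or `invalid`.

invalid

Key decimal bytes [56, 5, 174, 109] = 38 05 ae 6d is 4 bytes > B = 3, so hash it first: H(key) = 58, then zero-pad to 3 bytes: K' = 58 00 00.
K' ⊕ ipad = 6e 36 36; K' ⊕ opad = 04 5c 5c.
Inner hash: sum = 110+54+54+208+118+52+124 = 720; mod 256 = 208 → d0.
Outer hash (recomputed tag): sum = 4+92+92+208 = 396; mod 256 = 140 → 8c.
Recomputed tag = 8c; claimed = 2a → mismatch.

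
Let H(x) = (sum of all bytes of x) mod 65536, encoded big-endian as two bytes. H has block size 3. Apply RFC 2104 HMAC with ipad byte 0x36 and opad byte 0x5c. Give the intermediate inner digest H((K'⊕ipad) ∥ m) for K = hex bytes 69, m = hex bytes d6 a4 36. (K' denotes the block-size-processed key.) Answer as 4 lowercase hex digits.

027b

Key hex bytes 69 is 1 byte ≤ B = 3; zero-pad to 3 bytes: K' = 69 00 00.
K' ⊕ ipad = 5f 36 36.
Inner input = 5f 36 36 ∥ d6 a4 36.
Inner hash: sum = 95+54+54+214+164+54 = 635 → 02 7b.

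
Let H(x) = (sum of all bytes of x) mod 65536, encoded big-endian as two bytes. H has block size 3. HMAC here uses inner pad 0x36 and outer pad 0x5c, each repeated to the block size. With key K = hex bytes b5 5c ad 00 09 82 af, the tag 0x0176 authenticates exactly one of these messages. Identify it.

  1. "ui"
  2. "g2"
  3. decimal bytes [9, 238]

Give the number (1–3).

Key hex bytes b5 5c ad 00 09 82 af is 7 bytes > B = 3, so hash it first: H(key) = 02 f8, then zero-pad to 3 bytes: K' = 02 f8 00.
K' ⊕ ipad = 34 ce 36; K' ⊕ opad = 5e a4 5c.
m1: inner = H(34 ce 36 75 69) = 02 16; tag = H(5e a4 5c 02 16) = 0176 ← matches
m2: inner = H(34 ce 36 67 32) = 01 d1; tag = H(5e a4 5c 01 d1) = 0230
m3: inner = H(34 ce 36 09 ee) = 02 2f; tag = H(5e a4 5c 02 2f) = 018f

1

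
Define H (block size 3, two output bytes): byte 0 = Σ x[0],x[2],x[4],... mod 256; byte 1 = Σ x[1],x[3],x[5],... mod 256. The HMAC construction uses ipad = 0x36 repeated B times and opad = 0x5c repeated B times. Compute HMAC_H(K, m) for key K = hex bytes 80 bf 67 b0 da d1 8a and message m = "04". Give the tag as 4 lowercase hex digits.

Key hex bytes 80 bf 67 b0 da d1 8a is 7 bytes > B = 3, so hash it first: H(key) = 4b 40, then zero-pad to 3 bytes: K' = 4b 40 00.
K' ⊕ ipad = 7d 76 36.  K' ⊕ opad = 17 1c 5c.
Inner input = (K'⊕ipad) ∥ m = 7d 76 36 ∥ 30 34.
Inner hash: even-index sum = 231 mod 256 = 231; odd-index sum = 166 mod 256 = 166 → e7 a6.
Outer input = (K'⊕opad) ∥ inner = 17 1c 5c ∥ e7 a6.
Outer hash (tag): even-index sum = 281 mod 256 = 25; odd-index sum = 259 mod 256 = 3 → 19 03.

1903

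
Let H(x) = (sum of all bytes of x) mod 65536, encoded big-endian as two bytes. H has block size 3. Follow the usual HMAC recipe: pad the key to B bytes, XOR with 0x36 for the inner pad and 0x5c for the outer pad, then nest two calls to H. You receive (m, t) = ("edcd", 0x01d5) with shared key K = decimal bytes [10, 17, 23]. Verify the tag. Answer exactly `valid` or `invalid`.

invalid

Key decimal bytes [10, 17, 23] = 0a 11 17 is exactly B = 3 bytes: K' = 0a 11 17.
K' ⊕ ipad = 3c 27 21; K' ⊕ opad = 56 4d 4b.
Inner hash: sum = 60+39+33+101+100+99+100 = 532 → 02 14.
Outer hash (recomputed tag): sum = 86+77+75+2+20 = 260 → 01 04.
Recomputed tag = 0104; claimed = 01d5 → mismatch.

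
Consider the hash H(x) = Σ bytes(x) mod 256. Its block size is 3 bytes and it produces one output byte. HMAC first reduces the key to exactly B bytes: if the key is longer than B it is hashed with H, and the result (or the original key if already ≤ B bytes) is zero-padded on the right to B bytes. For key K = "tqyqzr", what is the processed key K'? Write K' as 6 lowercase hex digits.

|K| = 6 > B = 3, so first hash the key.
H(K): sum = 116+113+121+113+122+114 = 699; mod 256 = 187 → bb.
Zero-pad H(K) = bb to 3 bytes: K' = bb 00 00.

bb0000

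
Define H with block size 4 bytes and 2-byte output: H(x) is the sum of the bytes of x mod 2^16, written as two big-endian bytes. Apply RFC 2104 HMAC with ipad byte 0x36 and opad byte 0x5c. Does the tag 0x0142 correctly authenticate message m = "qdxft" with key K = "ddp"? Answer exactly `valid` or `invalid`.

Key "ddp" = 64 64 70 is 3 bytes ≤ B = 4; zero-pad to 4 bytes: K' = 64 64 70 00.
K' ⊕ ipad = 52 52 46 36; K' ⊕ opad = 38 38 2c 5c.
Inner hash: sum = 82+82+70+54+113+100+120+102+116 = 839 → 03 47.
Outer hash (recomputed tag): sum = 56+56+44+92+3+71 = 322 → 01 42.
Recomputed tag = 0142; claimed = 0142 → match.

valid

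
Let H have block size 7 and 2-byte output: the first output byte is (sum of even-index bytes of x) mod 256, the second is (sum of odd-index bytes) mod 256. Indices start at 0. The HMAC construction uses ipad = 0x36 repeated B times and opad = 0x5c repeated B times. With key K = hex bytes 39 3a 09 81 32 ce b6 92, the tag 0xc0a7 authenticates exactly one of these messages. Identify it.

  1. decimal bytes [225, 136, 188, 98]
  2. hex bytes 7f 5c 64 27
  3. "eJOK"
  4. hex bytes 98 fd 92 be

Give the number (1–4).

1

Key hex bytes 39 3a 09 81 32 ce b6 92 is 8 bytes > B = 7, so hash it first: H(key) = 2a 1b, then zero-pad to 7 bytes: K' = 2a 1b 00 00 00 00 00.
K' ⊕ ipad = 1c 2d 36 36 36 36 36; K' ⊕ opad = 76 47 5c 5c 5c 5c 5c.
m1: inner = H(1c 2d 36 36 36 36 36 e1 88 bc 62) = a8 36; tag = H(76 47 5c 5c 5c 5c 5c a8 36) = c0a7 ← matches
m2: inner = H(1c 2d 36 36 36 36 36 7f 5c 64 27) = 41 7c; tag = H(76 47 5c 5c 5c 5c 5c 41 7c) = 0640
m3: inner = H(1c 2d 36 36 36 36 36 65 4a 4f 4b) = 53 4d; tag = H(76 47 5c 5c 5c 5c 5c 53 4d) = d752
m4: inner = H(1c 2d 36 36 36 36 36 98 fd 92 be) = 79 c3; tag = H(76 47 5c 5c 5c 5c 5c 79 c3) = 4d78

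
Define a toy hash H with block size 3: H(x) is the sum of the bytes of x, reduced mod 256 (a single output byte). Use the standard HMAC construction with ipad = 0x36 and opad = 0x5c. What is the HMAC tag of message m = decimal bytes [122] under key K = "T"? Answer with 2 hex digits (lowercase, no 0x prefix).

Key "T" = 54 is 1 byte ≤ B = 3; zero-pad to 3 bytes: K' = 54 00 00.
K' ⊕ ipad = 62 36 36.  K' ⊕ opad = 08 5c 5c.
Inner input = (K'⊕ipad) ∥ m = 62 36 36 ∥ 7a.
Inner hash: sum = 98+54+54+122 = 328; mod 256 = 72 → 48.
Outer input = (K'⊕opad) ∥ inner = 08 5c 5c ∥ 48.
Outer hash (tag): sum = 8+92+92+72 = 264; mod 256 = 8 → 08.

08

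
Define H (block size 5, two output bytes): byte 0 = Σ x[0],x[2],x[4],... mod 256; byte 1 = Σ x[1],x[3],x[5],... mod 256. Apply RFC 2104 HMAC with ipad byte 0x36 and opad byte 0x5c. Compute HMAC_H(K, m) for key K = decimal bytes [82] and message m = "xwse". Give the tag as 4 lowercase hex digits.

1d64

Key decimal bytes [82] = 52 is 1 byte ≤ B = 5; zero-pad to 5 bytes: K' = 52 00 00 00 00.
K' ⊕ ipad = 64 36 36 36 36.  K' ⊕ opad = 0e 5c 5c 5c 5c.
Inner input = (K'⊕ipad) ∥ m = 64 36 36 36 36 ∥ 78 77 73 65.
Inner hash: even-index sum = 428 mod 256 = 172; odd-index sum = 343 mod 256 = 87 → ac 57.
Outer input = (K'⊕opad) ∥ inner = 0e 5c 5c 5c 5c ∥ ac 57.
Outer hash (tag): even-index sum = 285 mod 256 = 29; odd-index sum = 356 mod 256 = 100 → 1d 64.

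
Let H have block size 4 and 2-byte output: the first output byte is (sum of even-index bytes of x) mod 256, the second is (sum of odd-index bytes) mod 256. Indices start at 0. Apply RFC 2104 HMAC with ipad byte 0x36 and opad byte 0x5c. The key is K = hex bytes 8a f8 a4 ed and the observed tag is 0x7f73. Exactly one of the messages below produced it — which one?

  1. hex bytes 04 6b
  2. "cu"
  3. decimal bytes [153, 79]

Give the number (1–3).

2

Key hex bytes 8a f8 a4 ed is exactly B = 4 bytes: K' = 8a f8 a4 ed.
K' ⊕ ipad = bc ce 92 db; K' ⊕ opad = d6 a4 f8 b1.
m1: inner = H(bc ce 92 db 04 6b) = 52 14; tag = H(d6 a4 f8 b1 52 14) = 2069
m2: inner = H(bc ce 92 db 63 75) = b1 1e; tag = H(d6 a4 f8 b1 b1 1e) = 7f73 ← matches
m3: inner = H(bc ce 92 db 99 4f) = e7 f8; tag = H(d6 a4 f8 b1 e7 f8) = b54d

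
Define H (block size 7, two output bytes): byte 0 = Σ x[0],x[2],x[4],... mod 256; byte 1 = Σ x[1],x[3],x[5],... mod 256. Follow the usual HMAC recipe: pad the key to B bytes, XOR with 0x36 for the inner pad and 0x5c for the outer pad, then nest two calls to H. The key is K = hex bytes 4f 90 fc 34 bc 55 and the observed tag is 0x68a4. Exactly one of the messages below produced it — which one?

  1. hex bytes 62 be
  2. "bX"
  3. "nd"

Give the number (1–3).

Key hex bytes 4f 90 fc 34 bc 55 is 6 bytes ≤ B = 7; zero-pad to 7 bytes: K' = 4f 90 fc 34 bc 55 00.
K' ⊕ ipad = 79 a6 ca 02 8a 63 36; K' ⊕ opad = 13 cc a0 68 e0 09 5c.
m1: inner = H(79 a6 ca 02 8a 63 36 62 be) = c1 6d; tag = H(13 cc a0 68 e0 09 5c c1 6d) = 5cfe
m2: inner = H(79 a6 ca 02 8a 63 36 62 58) = 5b 6d; tag = H(13 cc a0 68 e0 09 5c 5b 6d) = 5c98
m3: inner = H(79 a6 ca 02 8a 63 36 6e 64) = 67 79; tag = H(13 cc a0 68 e0 09 5c 67 79) = 68a4 ← matches

3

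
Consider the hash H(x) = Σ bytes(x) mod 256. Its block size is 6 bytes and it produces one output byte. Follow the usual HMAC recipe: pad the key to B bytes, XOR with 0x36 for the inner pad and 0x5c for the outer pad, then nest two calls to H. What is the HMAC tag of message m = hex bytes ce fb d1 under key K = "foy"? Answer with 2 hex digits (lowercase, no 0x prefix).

Key "foy" = 66 6f 79 is 3 bytes ≤ B = 6; zero-pad to 6 bytes: K' = 66 6f 79 00 00 00.
K' ⊕ ipad = 50 59 4f 36 36 36.  K' ⊕ opad = 3a 33 25 5c 5c 5c.
Inner input = (K'⊕ipad) ∥ m = 50 59 4f 36 36 36 ∥ ce fb d1.
Inner hash: sum = 80+89+79+54+54+54+206+251+209 = 1076; mod 256 = 52 → 34.
Outer input = (K'⊕opad) ∥ inner = 3a 33 25 5c 5c 5c ∥ 34.
Outer hash (tag): sum = 58+51+37+92+92+92+52 = 474; mod 256 = 218 → da.

da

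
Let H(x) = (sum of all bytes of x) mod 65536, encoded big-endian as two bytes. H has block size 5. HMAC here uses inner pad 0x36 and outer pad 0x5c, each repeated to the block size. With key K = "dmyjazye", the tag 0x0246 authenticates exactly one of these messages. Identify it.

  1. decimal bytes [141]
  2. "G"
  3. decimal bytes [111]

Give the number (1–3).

3

Key "dmyjazye" = 64 6d 79 6a 61 7a 79 65 is 8 bytes > B = 5, so hash it first: H(key) = 03 6d, then zero-pad to 5 bytes: K' = 03 6d 00 00 00.
K' ⊕ ipad = 35 5b 36 36 36; K' ⊕ opad = 5f 31 5c 5c 5c.
m1: inner = H(35 5b 36 36 36 8d) = 01 bf; tag = H(5f 31 5c 5c 5c 01 bf) = 0264
m2: inner = H(35 5b 36 36 36 47) = 01 79; tag = H(5f 31 5c 5c 5c 01 79) = 021e
m3: inner = H(35 5b 36 36 36 6f) = 01 a1; tag = H(5f 31 5c 5c 5c 01 a1) = 0246 ← matches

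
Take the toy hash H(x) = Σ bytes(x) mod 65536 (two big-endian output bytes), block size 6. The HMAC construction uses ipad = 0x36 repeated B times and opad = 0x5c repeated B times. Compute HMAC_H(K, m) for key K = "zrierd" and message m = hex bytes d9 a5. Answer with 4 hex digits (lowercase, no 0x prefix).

Key "zrierd" = 7a 72 69 65 72 64 is exactly B = 6 bytes: K' = 7a 72 69 65 72 64.
K' ⊕ ipad = 4c 44 5f 53 44 52.  K' ⊕ opad = 26 2e 35 39 2e 38.
Inner input = (K'⊕ipad) ∥ m = 4c 44 5f 53 44 52 ∥ d9 a5.
Inner hash: sum = 76+68+95+83+68+82+217+165 = 854 → 03 56.
Outer input = (K'⊕opad) ∥ inner = 26 2e 35 39 2e 38 ∥ 03 56.
Outer hash (tag): sum = 38+46+53+57+46+56+3+86 = 385 → 01 81.

0181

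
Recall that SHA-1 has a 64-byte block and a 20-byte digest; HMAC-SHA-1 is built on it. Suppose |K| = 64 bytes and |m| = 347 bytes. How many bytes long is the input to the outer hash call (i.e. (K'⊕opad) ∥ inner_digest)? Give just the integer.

Key is 64 ≤ 64 bytes, zero-padded: |K'| = 64.
Outer input = (K'⊕opad) ∥ H(inner) → 64 + 20 = 84 bytes.

84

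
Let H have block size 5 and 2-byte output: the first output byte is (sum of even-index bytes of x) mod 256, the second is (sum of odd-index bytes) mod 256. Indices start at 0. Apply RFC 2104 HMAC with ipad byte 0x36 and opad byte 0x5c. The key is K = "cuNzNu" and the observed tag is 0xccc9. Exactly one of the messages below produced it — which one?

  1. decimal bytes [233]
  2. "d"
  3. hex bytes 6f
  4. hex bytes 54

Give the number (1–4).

1

Key "cuNzNu" = 63 75 4e 7a 4e 75 is 6 bytes > B = 5, so hash it first: H(key) = ff 64, then zero-pad to 5 bytes: K' = ff 64 00 00 00.
K' ⊕ ipad = c9 52 36 36 36; K' ⊕ opad = a3 38 5c 5c 5c.
m1: inner = H(c9 52 36 36 36 e9) = 35 71; tag = H(a3 38 5c 5c 5c 35 71) = ccc9 ← matches
m2: inner = H(c9 52 36 36 36 64) = 35 ec; tag = H(a3 38 5c 5c 5c 35 ec) = 47c9
m3: inner = H(c9 52 36 36 36 6f) = 35 f7; tag = H(a3 38 5c 5c 5c 35 f7) = 52c9
m4: inner = H(c9 52 36 36 36 54) = 35 dc; tag = H(a3 38 5c 5c 5c 35 dc) = 37c9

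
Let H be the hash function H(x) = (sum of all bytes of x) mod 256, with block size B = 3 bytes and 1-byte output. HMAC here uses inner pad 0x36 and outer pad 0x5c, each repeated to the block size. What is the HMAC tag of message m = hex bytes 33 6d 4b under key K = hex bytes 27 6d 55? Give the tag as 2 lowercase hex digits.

Key hex bytes 27 6d 55 is exactly B = 3 bytes: K' = 27 6d 55.
K' ⊕ ipad = 11 5b 63.  K' ⊕ opad = 7b 31 09.
Inner input = (K'⊕ipad) ∥ m = 11 5b 63 ∥ 33 6d 4b.
Inner hash: sum = 17+91+99+51+109+75 = 442; mod 256 = 186 → ba.
Outer input = (K'⊕opad) ∥ inner = 7b 31 09 ∥ ba.
Outer hash (tag): sum = 123+49+9+186 = 367; mod 256 = 111 → 6f.

6f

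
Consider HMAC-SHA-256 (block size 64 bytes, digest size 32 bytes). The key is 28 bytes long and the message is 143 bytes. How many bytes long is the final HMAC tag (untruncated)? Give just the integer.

32

The tag is one SHA-256 digest: 32 bytes.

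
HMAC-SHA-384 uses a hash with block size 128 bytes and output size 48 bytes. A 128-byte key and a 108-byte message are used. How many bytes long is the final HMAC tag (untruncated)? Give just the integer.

The tag is one SHA-384 digest: 48 bytes.

48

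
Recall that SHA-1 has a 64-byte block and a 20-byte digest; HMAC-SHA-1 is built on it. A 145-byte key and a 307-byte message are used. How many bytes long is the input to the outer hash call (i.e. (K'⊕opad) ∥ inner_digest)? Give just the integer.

Key is 145 > 64 bytes, so it is hashed to 20 bytes then zero-padded to 64: |K'| = 64.
Outer input = (K'⊕opad) ∥ H(inner) → 64 + 20 = 84 bytes.

84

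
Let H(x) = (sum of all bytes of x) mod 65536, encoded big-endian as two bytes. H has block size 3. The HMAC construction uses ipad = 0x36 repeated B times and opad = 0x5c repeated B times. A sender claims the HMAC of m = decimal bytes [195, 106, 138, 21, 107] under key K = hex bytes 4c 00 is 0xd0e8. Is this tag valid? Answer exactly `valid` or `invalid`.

invalid

Key hex bytes 4c 00 is 2 bytes ≤ B = 3; zero-pad to 3 bytes: K' = 4c 00 00.
K' ⊕ ipad = 7a 36 36; K' ⊕ opad = 10 5c 5c.
Inner hash: sum = 122+54+54+195+106+138+21+107 = 797 → 03 1d.
Outer hash (recomputed tag): sum = 16+92+92+3+29 = 232 → 00 e8.
Recomputed tag = 00e8; claimed = d0e8 → mismatch.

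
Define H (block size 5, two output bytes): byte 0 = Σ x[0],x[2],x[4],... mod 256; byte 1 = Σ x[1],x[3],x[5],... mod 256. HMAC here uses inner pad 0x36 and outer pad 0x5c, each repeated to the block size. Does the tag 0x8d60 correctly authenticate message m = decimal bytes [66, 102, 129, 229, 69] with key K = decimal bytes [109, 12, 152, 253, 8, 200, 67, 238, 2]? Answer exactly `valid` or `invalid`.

Key decimal bytes [109, 12, 152, 253, 8, 200, 67, 238, 2] = 6d 0c 98 fd 08 c8 43 ee 02 is 9 bytes > B = 5, so hash it first: H(key) = 52 bf, then zero-pad to 5 bytes: K' = 52 bf 00 00 00.
K' ⊕ ipad = 64 89 36 36 36; K' ⊕ opad = 0e e3 5c 5c 5c.
Inner hash: even-index sum = 539 mod 256 = 27; odd-index sum = 455 mod 256 = 199 → 1b c7.
Outer hash (recomputed tag): even-index sum = 397 mod 256 = 141; odd-index sum = 346 mod 256 = 90 → 8d 5a.
Recomputed tag = 8d5a; claimed = 8d60 → mismatch.

invalid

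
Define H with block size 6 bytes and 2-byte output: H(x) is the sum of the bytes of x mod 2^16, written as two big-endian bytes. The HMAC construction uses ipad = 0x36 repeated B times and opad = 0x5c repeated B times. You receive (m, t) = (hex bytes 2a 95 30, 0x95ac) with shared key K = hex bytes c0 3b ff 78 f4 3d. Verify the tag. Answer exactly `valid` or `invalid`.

Key hex bytes c0 3b ff 78 f4 3d is exactly B = 6 bytes: K' = c0 3b ff 78 f4 3d.
K' ⊕ ipad = f6 0d c9 4e c2 0b; K' ⊕ opad = 9c 67 a3 24 a8 61.
Inner hash: sum = 246+13+201+78+194+11+42+149+48 = 982 → 03 d6.
Outer hash (recomputed tag): sum = 156+103+163+36+168+97+3+214 = 940 → 03 ac.
Recomputed tag = 03ac; claimed = 95ac → mismatch.

invalid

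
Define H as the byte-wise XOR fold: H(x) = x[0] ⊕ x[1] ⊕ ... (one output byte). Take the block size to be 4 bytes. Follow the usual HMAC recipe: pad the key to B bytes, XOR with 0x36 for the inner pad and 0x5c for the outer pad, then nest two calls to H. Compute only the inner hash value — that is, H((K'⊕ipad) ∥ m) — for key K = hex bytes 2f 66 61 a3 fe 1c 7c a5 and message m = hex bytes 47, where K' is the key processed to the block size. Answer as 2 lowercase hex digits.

f7

Key hex bytes 2f 66 61 a3 fe 1c 7c a5 is 8 bytes > B = 4, so hash it first: H(key) = b0, then zero-pad to 4 bytes: K' = b0 00 00 00.
K' ⊕ ipad = 86 36 36 36.
Inner input = 86 36 36 36 ∥ 47.
Inner hash: XOR 86⊕36⊕36⊕36⊕47 = f7.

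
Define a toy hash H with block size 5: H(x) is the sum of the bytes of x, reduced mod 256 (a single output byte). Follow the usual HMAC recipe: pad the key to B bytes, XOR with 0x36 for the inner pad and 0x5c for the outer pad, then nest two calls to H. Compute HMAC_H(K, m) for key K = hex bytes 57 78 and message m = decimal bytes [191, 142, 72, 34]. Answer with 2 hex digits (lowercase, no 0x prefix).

4b

Key hex bytes 57 78 is 2 bytes ≤ B = 5; zero-pad to 5 bytes: K' = 57 78 00 00 00.
K' ⊕ ipad = 61 4e 36 36 36.  K' ⊕ opad = 0b 24 5c 5c 5c.
Inner input = (K'⊕ipad) ∥ m = 61 4e 36 36 36 ∥ bf 8e 48 22.
Inner hash: sum = 97+78+54+54+54+191+142+72+34 = 776; mod 256 = 8 → 08.
Outer input = (K'⊕opad) ∥ inner = 0b 24 5c 5c 5c ∥ 08.
Outer hash (tag): sum = 11+36+92+92+92+8 = 331; mod 256 = 75 → 4b.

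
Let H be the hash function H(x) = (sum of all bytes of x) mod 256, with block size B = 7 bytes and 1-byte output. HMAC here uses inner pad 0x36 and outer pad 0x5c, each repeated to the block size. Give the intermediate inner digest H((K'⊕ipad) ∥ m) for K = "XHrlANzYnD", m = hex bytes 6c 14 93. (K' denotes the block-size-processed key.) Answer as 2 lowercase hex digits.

fb

Key "XHrlANzYnD" = 58 48 72 6c 41 4e 7a 59 6e 44 is 10 bytes > B = 7, so hash it first: H(key) = 92, then zero-pad to 7 bytes: K' = 92 00 00 00 00 00 00.
K' ⊕ ipad = a4 36 36 36 36 36 36.
Inner input = a4 36 36 36 36 36 36 ∥ 6c 14 93.
Inner hash: sum = 164+54+54+54+54+54+54+108+20+147 = 763; mod 256 = 251 → fb.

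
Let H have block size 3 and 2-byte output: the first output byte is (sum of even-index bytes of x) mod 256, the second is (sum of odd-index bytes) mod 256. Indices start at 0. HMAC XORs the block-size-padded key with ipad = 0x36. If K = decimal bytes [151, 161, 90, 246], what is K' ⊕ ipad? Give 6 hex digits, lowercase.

Key decimal bytes [151, 161, 90, 246] = 97 a1 5a f6 is 4 bytes > B = 3, so hash it first: H(key) = f1 97, then zero-pad to 3 bytes: K' = f1 97 00.
XOR each byte with 0x36: f1⊕36=c7, 97⊕36=a1, 00⊕36=36.

c7a136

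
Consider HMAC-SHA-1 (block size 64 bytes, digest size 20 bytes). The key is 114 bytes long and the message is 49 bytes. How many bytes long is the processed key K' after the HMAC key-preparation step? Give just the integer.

64

Key is 114 > 64 bytes, so it is hashed to 20 bytes then zero-padded to 64: |K'| = 64.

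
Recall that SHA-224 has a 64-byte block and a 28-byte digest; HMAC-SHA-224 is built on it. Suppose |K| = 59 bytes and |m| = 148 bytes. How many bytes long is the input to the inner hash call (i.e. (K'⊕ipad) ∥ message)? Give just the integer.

212

Key is 59 ≤ 64 bytes, zero-padded: |K'| = 64.
Inner input = (K'⊕ipad) ∥ m → 64 + 148 = 212 bytes.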